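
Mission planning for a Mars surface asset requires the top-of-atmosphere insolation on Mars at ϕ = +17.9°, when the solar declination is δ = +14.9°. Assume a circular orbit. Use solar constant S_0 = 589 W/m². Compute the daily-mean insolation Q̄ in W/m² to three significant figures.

Q̄ ≈ 196 W/m²

cos h₀ = −tan(+17.9°) tan(+14.900°) = -0.0859, h₀ = 1.6568 rad.
Bracket: h₀ sin ϕ sin δ + cos ϕ cos δ sin h₀ = 1.6568×0.30736×0.25713 + 0.95159×0.96638×0.99630 = 0.130939 + 0.916195 = 1.047134.
Q̄ = (S_0/π) × [bracket] = (589/π) × 1.047134 = 196.3 W/m².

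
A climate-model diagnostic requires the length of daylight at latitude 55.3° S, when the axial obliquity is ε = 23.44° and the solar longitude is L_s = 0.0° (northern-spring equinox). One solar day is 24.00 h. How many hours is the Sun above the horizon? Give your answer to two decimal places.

12.00 h

Solar declination: sin δ = sin ε · sin L_s = sin 23.44° × sin 0.0° = 0.00000, so δ = +0.000°.
cos h₀ = −tan ϕ · tan δ = −tan(-55.3°) × tan(+0.000°) = 0.0000, so h₀ = 1.5708 rad = 90.00°.
Daylight = 2h₀/(2π) × 24.00 h = (1.5708/π) × 24.00 = 12.00 h.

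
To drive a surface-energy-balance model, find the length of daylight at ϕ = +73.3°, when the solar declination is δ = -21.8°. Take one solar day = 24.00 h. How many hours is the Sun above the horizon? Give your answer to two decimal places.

cos h₀ = −tan ϕ · tan δ = 1.3332 ≥ 1, so the Sun never rises (polar night) and h₀ = 0.
Daylight = 2h₀/(2π) × 24.00 h = (0.0000/π) × 24.00 = 0.00 h.

0.00 h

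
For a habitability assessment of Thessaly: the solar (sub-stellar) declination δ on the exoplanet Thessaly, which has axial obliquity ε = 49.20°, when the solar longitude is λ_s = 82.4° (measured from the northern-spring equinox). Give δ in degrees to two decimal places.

δ = +48.62°

sin δ = sin ε · sin λ_s = sin 49.20° × sin 82.4° = 0.750345.
δ = arcsin(0.750345) = +48.62°.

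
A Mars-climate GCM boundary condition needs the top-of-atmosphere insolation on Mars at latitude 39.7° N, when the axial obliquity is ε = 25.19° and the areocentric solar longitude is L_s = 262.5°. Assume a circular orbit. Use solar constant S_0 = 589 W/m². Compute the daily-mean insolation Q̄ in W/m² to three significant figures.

sin δ = sin 25.19° × sin 262.5° = -0.42198, so δ = -24.960°.
cos h₀ = −tan(+39.7°) tan(-24.960°) = 0.3864, h₀ = 1.1740 rad.
Bracket: h₀ sin ϕ sin δ + cos ϕ cos δ sin h₀ = 1.1740×0.63877×-0.42198 + 0.76940×0.90661×0.92232 = -0.316450 + 0.643360 = 0.326910.
Q̄ = (S_0/π) × [bracket] = (589/π) × 0.326910 = 61.29 W/m².

Q̄ ≈ 61.3 W/m²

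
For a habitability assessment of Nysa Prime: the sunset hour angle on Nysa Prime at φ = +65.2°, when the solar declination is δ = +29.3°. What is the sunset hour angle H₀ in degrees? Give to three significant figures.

Sunrise equation: cos H₀ = −tan φ · tan δ = -1.2145 ≤ −1, so the host star never sets (polar day) and H₀ = π.

H₀ = 180°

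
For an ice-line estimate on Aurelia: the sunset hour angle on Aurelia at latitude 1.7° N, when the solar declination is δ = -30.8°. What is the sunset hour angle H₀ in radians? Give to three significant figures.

H₀ = 1.55 rad

cos H₀ = −tan φ · tan δ = −tan(+1.7°) × tan(-30.800°) = 0.0177, so H₀ = 1.5531 rad = 88.99°.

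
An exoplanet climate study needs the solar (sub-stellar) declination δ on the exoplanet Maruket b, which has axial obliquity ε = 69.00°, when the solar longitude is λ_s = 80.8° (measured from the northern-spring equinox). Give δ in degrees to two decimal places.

δ = +67.16°

sin δ = sin ε · sin λ_s = sin 69.00° × sin 80.8° = 0.921571.
δ = arcsin(0.921571) = +67.16°.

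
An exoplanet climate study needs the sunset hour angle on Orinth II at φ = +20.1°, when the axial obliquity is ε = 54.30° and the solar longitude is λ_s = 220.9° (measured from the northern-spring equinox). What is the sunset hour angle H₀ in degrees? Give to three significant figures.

Solar declination: sin δ = sin ε · sin λ_s = sin 54.30° × sin 220.9° = -0.53170, so δ = -32.121°.
cos H₀ = −tan φ · tan δ = −tan(+20.1°) × tan(-32.121°) = 0.2297, so H₀ = 1.3390 rad = 76.72°.

H₀ = 76.7°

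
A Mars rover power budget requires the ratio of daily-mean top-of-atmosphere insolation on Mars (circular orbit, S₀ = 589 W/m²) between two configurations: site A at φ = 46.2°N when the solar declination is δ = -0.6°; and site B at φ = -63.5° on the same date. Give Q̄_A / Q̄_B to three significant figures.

— Configuration A (φ=+46.2°):
cos H₀ = −tan(+46.2°) tan(-0.600°) = 0.0109, H₀ = 1.5599 rad.
Bracket: H₀ sin φ sin δ + cos φ cos δ sin H₀ = 1.5599×0.72176×-0.01047 + 0.69214×0.99995×0.99994 = -0.011788 + 0.692064 = 0.680276.
Q̄ = (S₀/π) × [bracket] = (589/π) × 0.680276 = 127.54 W/m².
— Configuration B (φ=-63.5°):
cos H₀ = −tan(-63.5°) tan(-0.600°) = -0.0210, H₀ = 1.5918 rad.
Bracket: H₀ sin φ sin δ + cos φ cos δ sin H₀ = 1.5918×-0.89493×-0.01047 + 0.44620×0.99995×0.99978 = 0.014915 + 0.446080 = 0.460995.
Q̄ = (S₀/π) × [bracket] = (589/π) × 0.460995 = 86.429 W/m².
Ratio Q̄_A / Q̄_B = 127.54 / 86.429 = 1.476.

Q̄_A / Q̄_B ≈ 1.48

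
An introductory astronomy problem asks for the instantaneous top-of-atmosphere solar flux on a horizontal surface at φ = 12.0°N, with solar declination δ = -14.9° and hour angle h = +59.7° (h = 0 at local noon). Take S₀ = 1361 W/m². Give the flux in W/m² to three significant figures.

576 W/m²

cos θ_z = sin φ sin δ + cos φ cos δ cos h = -0.053461 + 0.476909 = 0.423448.
Flux = S₀ · cos θ_z = 1361 × 0.423448 = 576.3 W/m².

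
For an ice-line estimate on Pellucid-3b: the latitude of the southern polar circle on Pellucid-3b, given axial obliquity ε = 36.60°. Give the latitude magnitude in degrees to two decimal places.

53.40°

The polar circle is the lowest latitude that experiences at least one full rotation of continuous darkness at the northern-summer solstice; it lies at |ϕ| = 90° − ε = 90° − 36.60° = 53.40°.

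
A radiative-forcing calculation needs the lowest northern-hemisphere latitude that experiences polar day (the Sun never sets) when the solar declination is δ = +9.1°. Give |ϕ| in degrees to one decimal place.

Polar day requires cos h₀ = −tan ϕ tan δ ≤ −1, i.e. tan ϕ tan δ ≥ 1.
The boundary is |tan ϕ| · |tan δ| = 1, so |ϕ| = 90° − |δ| = 90° − 9.1° = 80.9° in the northern hemisphere.

|ϕ| = 80.9°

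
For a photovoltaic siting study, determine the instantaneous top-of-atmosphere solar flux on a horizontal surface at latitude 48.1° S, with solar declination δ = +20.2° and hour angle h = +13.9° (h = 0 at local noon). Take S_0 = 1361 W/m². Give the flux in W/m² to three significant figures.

478 W/m²

cos θ_z = sin ϕ sin δ + cos ϕ cos δ cos h = -0.257009 + 0.608403 = 0.351394.
Flux = S_0 · cos θ_z = 1361 × 0.351394 = 478.2 W/m².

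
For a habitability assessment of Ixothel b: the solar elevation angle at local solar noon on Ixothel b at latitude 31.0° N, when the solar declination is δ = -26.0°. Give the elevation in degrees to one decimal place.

33.0°

At local noon the hour angle is zero, so the zenith angle equals |ϕ − δ| = |+31.0° − (-26.000°)| = 57.000°.
Elevation = 90° − 57.000° = 33.0°.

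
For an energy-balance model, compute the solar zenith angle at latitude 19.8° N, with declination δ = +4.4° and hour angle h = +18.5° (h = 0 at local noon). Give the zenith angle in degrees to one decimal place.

cos θ_z = sin φ sin δ + cos φ cos δ cos h = 0.025988 + 0.889630 = 0.915618.
θ_z = arccos(0.915618) = 23.7°.

θ_z = 23.7°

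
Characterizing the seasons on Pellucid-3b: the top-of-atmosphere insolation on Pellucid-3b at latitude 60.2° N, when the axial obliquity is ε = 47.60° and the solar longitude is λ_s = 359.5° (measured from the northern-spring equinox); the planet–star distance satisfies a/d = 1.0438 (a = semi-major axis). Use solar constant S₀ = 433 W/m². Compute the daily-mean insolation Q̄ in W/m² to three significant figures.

Solar declination: sin δ = sin ε · sin λ_s = sin 47.60° × sin 359.5° = -0.00644, so δ = -0.369°.
cos H₀ = −tan(+60.2°) tan(-0.369°) = 0.0113, H₀ = 1.5595 rad.
Bracket: H₀ sin φ sin δ + cos φ cos δ sin H₀ = 1.5595×0.86777×-0.00644 + 0.49697×0.99998×0.99994 = -0.008715 + 0.496930 = 0.488215.
Inverse-square distance factor (a/d)² = 1.0438² = 1.089518.
Q̄ = (S₀/π) × 1.089518 × [bracket] = (433/π) × 1.089518 × 0.488215 = 73.31 W/m².

Q̄ ≈ 73.3 W/m²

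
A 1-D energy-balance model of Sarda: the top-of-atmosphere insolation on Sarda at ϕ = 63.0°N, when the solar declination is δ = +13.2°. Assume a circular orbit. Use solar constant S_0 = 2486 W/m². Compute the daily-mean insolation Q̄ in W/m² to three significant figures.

Q̄ ≈ 640 W/m²

cos h₀ = −tan(+63.0°) tan(+13.200°) = -0.4603, h₀ = 2.0492 rad.
Bracket: h₀ sin ϕ sin δ + cos ϕ cos δ sin h₀ = 2.0492×0.89101×0.22835 + 0.45399×0.97358×0.88775 = 0.416935 + 0.392382 = 0.809317.
Q̄ = (S_0/π) × [bracket] = (2486/π) × 0.809317 = 640.4 W/m².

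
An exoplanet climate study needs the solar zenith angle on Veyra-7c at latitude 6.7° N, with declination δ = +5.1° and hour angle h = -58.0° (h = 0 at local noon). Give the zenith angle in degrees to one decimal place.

cos θ_z = sin φ sin δ + cos φ cos δ cos h = 0.010371 + 0.524217 = 0.534588.
θ_z = arccos(0.534588) = 57.7°.

θ_z = 57.7°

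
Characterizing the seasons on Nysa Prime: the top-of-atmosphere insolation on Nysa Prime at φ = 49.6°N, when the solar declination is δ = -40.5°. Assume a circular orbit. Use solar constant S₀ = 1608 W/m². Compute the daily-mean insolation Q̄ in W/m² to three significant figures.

cos H₀ = −tan(+49.6°) tan(-40.500°) = 1.0035 ≥ 1 ⇒ polar night, H₀ = 0 and Q̄ = 0.

Q̄ ≈ 0.00 W/m²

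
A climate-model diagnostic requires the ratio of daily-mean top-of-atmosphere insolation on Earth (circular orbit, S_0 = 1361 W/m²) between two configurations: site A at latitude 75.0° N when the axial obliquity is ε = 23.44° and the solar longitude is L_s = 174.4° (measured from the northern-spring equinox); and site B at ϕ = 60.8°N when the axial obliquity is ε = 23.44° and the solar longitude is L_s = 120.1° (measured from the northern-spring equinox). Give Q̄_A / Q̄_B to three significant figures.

Q̄_A / Q̄_B ≈ 0.310

— Configuration A (ϕ=+75.0°):
Solar declination: sin δ = sin ε · sin L_s = sin 23.44° × sin 174.4° = 0.03882, so δ = +2.225°.
cos h₀ = −tan(+75.0°) tan(+2.225°) = -0.1450, h₀ = 1.7163 rad.
Bracket: h₀ sin ϕ sin δ + cos ϕ cos δ sin h₀ = 1.7163×0.96593×0.03882 + 0.25882×0.99925×0.98943 = 0.064357 + 0.255892 = 0.320249.
Q̄ = (S_0/π) × [bracket] = (1361/π) × 0.320249 = 138.74 W/m².
— Configuration B (ϕ=+60.8°):
Solar declination: sin δ = sin ε · sin L_s = sin 23.44° × sin 120.1° = 0.34415, so δ = +20.130°.
cos h₀ = −tan(+60.8°) tan(+20.130°) = -0.6558, h₀ = 2.2861 rad.
Bracket: h₀ sin ϕ sin δ + cos ϕ cos δ sin h₀ = 2.2861×0.87292×0.34415 + 0.48786×0.93892×0.75490 = 0.686780 + 0.345791 = 1.032571.
Q̄ = (S_0/π) × [bracket] = (1361/π) × 1.032571 = 447.33 W/m².
Ratio Q̄_A / Q̄_B = 138.74 / 447.33 = 0.3102.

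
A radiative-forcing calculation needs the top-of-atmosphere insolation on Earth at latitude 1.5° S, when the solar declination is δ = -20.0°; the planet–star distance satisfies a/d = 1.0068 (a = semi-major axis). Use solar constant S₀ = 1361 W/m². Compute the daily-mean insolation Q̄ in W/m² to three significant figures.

Q̄ ≈ 419 W/m²

cos H₀ = −tan(-1.5°) tan(-20.000°) = -0.0095, H₀ = 1.5803 rad.
Bracket: H₀ sin φ sin δ + cos φ cos δ sin H₀ = 1.5803×-0.02618×-0.34202 + 0.99966×0.93969×0.99995 = 0.014150 + 0.939324 = 0.953474.
Inverse-square distance factor (a/d)² = 1.0068² = 1.013646.
Q̄ = (S₀/π) × 1.013646 × [bracket] = (1361/π) × 1.013646 × 0.953474 = 418.7 W/m².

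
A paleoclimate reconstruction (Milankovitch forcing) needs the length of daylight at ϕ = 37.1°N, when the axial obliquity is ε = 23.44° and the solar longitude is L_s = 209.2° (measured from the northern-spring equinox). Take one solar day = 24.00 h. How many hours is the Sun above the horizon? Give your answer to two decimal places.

10.85 h

Solar declination: sin δ = sin ε · sin L_s = sin 23.44° × sin 209.2° = -0.19406, so δ = -11.190°.
cos h₀ = −tan ϕ · tan δ = −tan(+37.1°) × tan(-11.190°) = 0.1496, so h₀ = 1.4206 rad = 81.40°.
Daylight = 2h₀/(2π) × 24.00 h = (1.4206/π) × 24.00 = 10.85 h.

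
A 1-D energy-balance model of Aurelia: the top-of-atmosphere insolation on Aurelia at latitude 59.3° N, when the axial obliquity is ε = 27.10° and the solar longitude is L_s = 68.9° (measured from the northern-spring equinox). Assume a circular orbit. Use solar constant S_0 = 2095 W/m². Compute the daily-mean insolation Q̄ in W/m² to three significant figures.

Q̄ ≈ 794 W/m²

Solar declination: sin δ = sin ε · sin L_s = sin 27.10° × sin 68.9° = 0.42500, so δ = +25.151°.
cos h₀ = −tan(+59.3°) tan(+25.151°) = -0.7908, h₀ = 2.4828 rad.
Bracket: h₀ sin ϕ sin δ + cos ϕ cos δ sin h₀ = 2.4828×0.85985×0.42500 + 0.51054×0.90519×0.61213 = 0.907305 + 0.282887 = 1.190192.
Q̄ = (S_0/π) × [bracket] = (2095/π) × 1.190192 = 793.7 W/m².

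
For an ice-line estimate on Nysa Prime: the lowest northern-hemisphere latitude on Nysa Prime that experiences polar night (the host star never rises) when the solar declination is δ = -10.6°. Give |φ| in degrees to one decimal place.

|φ| = 79.4°

Polar night requires cos H₀ = −tan φ tan δ ≥ 1, i.e. tan φ tan δ ≤ −1.
The boundary is |tan φ| · |tan δ| = 1, so |φ| = 90° − |δ| = 90° − 10.6° = 79.4° in the northern hemisphere.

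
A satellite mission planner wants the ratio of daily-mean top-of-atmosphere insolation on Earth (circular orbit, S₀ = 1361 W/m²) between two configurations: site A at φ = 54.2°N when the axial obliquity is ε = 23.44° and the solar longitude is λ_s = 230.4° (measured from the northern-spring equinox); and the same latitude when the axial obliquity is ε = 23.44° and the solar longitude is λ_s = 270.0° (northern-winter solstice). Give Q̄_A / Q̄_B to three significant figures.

Q̄_A / Q̄_B ≈ 1.71

— Configuration A (φ=+54.2°):
Solar declination: sin δ = sin ε · sin λ_s = sin 23.44° × sin 230.4° = -0.30650, so δ = -17.849°.
cos H₀ = −tan(+54.2°) tan(-17.849°) = 0.4465, H₀ = 1.1080 rad.
Bracket: H₀ sin φ sin δ + cos φ cos δ sin H₀ = 1.1080×0.81106×-0.30650 + 0.58496×0.95187×0.89480 = -0.275438 + 0.498230 = 0.222792.
Q̄ = (S₀/π) × [bracket] = (1361/π) × 0.222792 = 96.518 W/m².
— Configuration B (φ=+54.2°):
Solar declination: sin δ = sin ε · sin λ_s = sin 23.44° × sin 270.0° = -0.39779, so δ = -23.440°.
cos H₀ = −tan(+54.2°) tan(-23.440°) = 0.6012, H₀ = 0.9258 rad.
Bracket: H₀ sin φ sin δ + cos φ cos δ sin H₀ = 0.9258×0.81106×-0.39779 + 0.58496×0.91748×0.79913 = -0.298692 + 0.428884 = 0.130192.
Q̄ = (S₀/π) × [bracket] = (1361/π) × 0.130192 = 56.402 W/m².
Ratio Q̄_A / Q̄_B = 96.518 / 56.402 = 1.711.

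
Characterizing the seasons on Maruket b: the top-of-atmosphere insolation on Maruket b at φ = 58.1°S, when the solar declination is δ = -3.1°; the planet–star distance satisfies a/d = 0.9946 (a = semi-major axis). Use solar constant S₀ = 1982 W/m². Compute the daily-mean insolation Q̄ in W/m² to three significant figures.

cos H₀ = −tan(-58.1°) tan(-3.100°) = -0.0870, H₀ = 1.6579 rad.
Bracket: H₀ sin φ sin δ + cos φ cos δ sin H₀ = 1.6579×-0.84897×-0.05408 + 0.52844×0.99854×0.99621 = 0.076118 + 0.525669 = 0.601787.
Inverse-square distance factor (a/d)² = 0.9946² = 0.989229.
Q̄ = (S₀/π) × 0.989229 × [bracket] = (1982/π) × 0.989229 × 0.601787 = 375.6 W/m².

Q̄ ≈ 376 W/m²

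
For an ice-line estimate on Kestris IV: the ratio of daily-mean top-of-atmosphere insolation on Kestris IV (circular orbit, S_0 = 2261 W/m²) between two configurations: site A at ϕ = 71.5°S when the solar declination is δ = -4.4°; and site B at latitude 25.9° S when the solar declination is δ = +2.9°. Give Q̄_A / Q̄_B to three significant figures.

Q̄_A / Q̄_B ≈ 0.508

— Configuration A (ϕ=-71.5°):
cos h₀ = −tan(-71.5°) tan(-4.400°) = -0.2300, h₀ = 1.8028 rad.
Bracket: h₀ sin ϕ sin δ + cos ϕ cos δ sin h₀ = 1.8028×-0.94832×-0.07672 + 0.31730×0.99705×0.97320 = 0.131163 + 0.307885 = 0.439048.
Q̄ = (S_0/π) × [bracket] = (2261/π) × 0.439048 = 315.98 W/m².
— Configuration B (ϕ=-25.9°):
cos h₀ = −tan(-25.9°) tan(+2.900°) = 0.0246, h₀ = 1.5462 rad.
Bracket: h₀ sin ϕ sin δ + cos ϕ cos δ sin h₀ = 1.5462×-0.43680×0.05059 + 0.89956×0.99872×0.99970 = -0.034167 + 0.898139 = 0.863972.
Q̄ = (S_0/π) × [bracket] = (2261/π) × 0.863972 = 621.80 W/m².
Ratio Q̄_A / Q̄_B = 315.98 / 621.80 = 0.5082.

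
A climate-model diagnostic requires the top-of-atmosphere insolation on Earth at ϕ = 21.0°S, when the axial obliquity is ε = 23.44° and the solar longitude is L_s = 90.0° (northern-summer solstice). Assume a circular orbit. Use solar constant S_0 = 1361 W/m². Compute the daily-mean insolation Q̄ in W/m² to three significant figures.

Q̄ ≈ 279 W/m²

Solar declination: sin δ = sin ε · sin L_s = sin 23.44° × sin 90.0° = 0.39779, so δ = +23.440°.
cos h₀ = −tan(-21.0°) tan(+23.440°) = 0.1664, h₀ = 1.4036 rad.
Bracket: h₀ sin ϕ sin δ + cos ϕ cos δ sin h₀ = 1.4036×-0.35837×0.39779 + 0.93358×0.91748×0.98605 = -0.200092 + 0.844592 = 0.644500.
Q̄ = (S_0/π) × [bracket] = (1361/π) × 0.644500 = 279.2 W/m².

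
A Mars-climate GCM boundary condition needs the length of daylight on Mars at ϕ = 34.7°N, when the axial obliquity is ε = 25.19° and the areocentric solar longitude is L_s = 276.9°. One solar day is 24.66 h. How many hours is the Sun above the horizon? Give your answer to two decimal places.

sin δ = sin 25.19° × sin 276.9° = -0.42254, so δ = -24.995°.
cos h₀ = −tan ϕ · tan δ = −tan(+34.7°) × tan(-24.995°) = 0.3228, so h₀ = 1.2421 rad = 71.17°.
Daylight = 2h₀/(2π) × 24.66 h = (1.2421/π) × 24.66 = 9.75 h.

9.75 h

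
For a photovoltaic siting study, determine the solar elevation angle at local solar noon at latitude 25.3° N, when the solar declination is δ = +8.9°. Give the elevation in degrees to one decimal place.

73.6°

At local noon the hour angle is zero, so the zenith angle equals |φ − δ| = |+25.3° − (+8.900°)| = 16.400°.
Elevation = 90° − 16.400° = 73.6°.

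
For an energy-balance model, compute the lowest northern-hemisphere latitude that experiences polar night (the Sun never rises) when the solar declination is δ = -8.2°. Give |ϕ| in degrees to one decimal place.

|ϕ| = 81.8°

Polar night requires cos h₀ = −tan ϕ tan δ ≥ 1, i.e. tan ϕ tan δ ≤ −1.
The boundary is |tan ϕ| · |tan δ| = 1, so |ϕ| = 90° − |δ| = 90° − 8.2° = 81.8° in the northern hemisphere.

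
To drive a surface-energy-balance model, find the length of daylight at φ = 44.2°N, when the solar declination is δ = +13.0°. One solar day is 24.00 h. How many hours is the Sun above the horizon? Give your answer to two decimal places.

13.73 h

cos H₀ = −tan φ · tan δ = −tan(+44.2°) × tan(+13.000°) = -0.2245, so H₀ = 1.7972 rad = 102.97°.
Daylight = 2H₀/(2π) × 24.00 h = (1.7972/π) × 24.00 = 13.73 h.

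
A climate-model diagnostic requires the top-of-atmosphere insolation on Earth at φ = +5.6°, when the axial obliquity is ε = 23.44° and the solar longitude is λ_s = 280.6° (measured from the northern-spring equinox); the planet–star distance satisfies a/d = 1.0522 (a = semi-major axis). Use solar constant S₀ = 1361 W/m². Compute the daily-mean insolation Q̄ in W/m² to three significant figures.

Q̄ ≈ 411 W/m²

Solar declination: sin δ = sin ε · sin λ_s = sin 23.44° × sin 280.6° = -0.39100, so δ = -23.017°.
cos H₀ = −tan(+5.6°) tan(-23.017°) = 0.0417, H₀ = 1.5291 rad.
Bracket: H₀ sin φ sin δ + cos φ cos δ sin H₀ = 1.5291×0.09758×-0.39100 + 0.99523×0.92039×0.99913 = -0.058341 + 0.915203 = 0.856862.
Inverse-square distance factor (a/d)² = 1.0522² = 1.107125.
Q̄ = (S₀/π) × 1.107125 × [bracket] = (1361/π) × 1.107125 × 0.856862 = 411.0 W/m².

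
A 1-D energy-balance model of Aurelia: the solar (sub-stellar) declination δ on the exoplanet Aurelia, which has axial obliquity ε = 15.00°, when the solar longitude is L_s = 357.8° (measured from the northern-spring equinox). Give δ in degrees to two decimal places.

δ = -0.57°

sin δ = sin ε · sin L_s = sin 15.00° × sin 357.8° = -0.009935.
δ = arcsin(-0.009935) = -0.57°.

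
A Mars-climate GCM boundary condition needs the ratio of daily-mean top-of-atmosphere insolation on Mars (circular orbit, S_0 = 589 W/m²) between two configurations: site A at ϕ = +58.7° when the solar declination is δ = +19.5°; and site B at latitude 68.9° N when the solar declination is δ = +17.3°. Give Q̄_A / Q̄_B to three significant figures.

Q̄_A / Q̄_B ≈ 1.14

— Configuration A (ϕ=+58.7°):
cos h₀ = −tan(+58.7°) tan(+19.500°) = -0.5824, h₀ = 2.1925 rad.
Bracket: h₀ sin ϕ sin δ + cos ϕ cos δ sin h₀ = 2.1925×0.85446×0.33381 + 0.51952×0.94264×0.81289 = 0.625361 + 0.398089 = 1.023450.
Q̄ = (S_0/π) × [bracket] = (589/π) × 1.023450 = 191.88 W/m².
— Configuration B (ϕ=+68.9°):
cos h₀ = −tan(+68.9°) tan(+17.300°) = -0.8072, h₀ = 2.5102 rad.
Bracket: h₀ sin ϕ sin δ + cos ϕ cos δ sin h₀ = 2.5102×0.93295×0.29737 + 0.36000×0.95476×0.59030 = 0.696408 + 0.202894 = 0.899302.
Q̄ = (S_0/π) × [bracket] = (589/π) × 0.899302 = 168.61 W/m².
Ratio Q̄_A / Q̄_B = 191.88 / 168.61 = 1.138.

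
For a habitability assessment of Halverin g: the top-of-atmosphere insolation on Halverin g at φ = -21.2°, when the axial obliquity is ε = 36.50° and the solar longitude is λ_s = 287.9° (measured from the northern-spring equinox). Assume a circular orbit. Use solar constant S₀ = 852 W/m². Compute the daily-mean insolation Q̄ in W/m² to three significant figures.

Solar declination: sin δ = sin ε · sin λ_s = sin 36.50° × sin 287.9° = -0.56603, so δ = -34.474°.
cos H₀ = −tan(-21.2°) tan(-34.474°) = -0.2663, H₀ = 1.8404 rad.
Bracket: H₀ sin φ sin δ + cos φ cos δ sin H₀ = 1.8404×-0.36162×-0.56603 + 0.93232×0.82438×0.96389 = 0.376707 + 0.740832 = 1.117539.
Q̄ = (S₀/π) × [bracket] = (852/π) × 1.117539 = 303.1 W/m².

Q̄ ≈ 303 W/m²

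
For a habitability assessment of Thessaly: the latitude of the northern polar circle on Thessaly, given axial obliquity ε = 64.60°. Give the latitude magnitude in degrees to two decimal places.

25.40°

The polar circle is the lowest latitude that experiences at least one full rotation of continuous daylight at the northern-summer solstice; it lies at |φ| = 90° − ε = 90° − 64.60° = 25.40°.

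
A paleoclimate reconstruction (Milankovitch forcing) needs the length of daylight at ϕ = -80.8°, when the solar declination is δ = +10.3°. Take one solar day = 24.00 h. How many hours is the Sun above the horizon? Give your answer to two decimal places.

cos h₀ = −tan ϕ · tan δ = 1.1220 ≥ 1, so the Sun never rises (polar night) and h₀ = 0.
Daylight = 2h₀/(2π) × 24.00 h = (0.0000/π) × 24.00 = 0.00 h.

0.00 h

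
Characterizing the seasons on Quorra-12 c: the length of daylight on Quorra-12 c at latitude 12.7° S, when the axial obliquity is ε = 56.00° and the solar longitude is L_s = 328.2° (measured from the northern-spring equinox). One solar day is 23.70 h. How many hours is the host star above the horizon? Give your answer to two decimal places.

12.68 h

Solar declination: sin δ = sin ε · sin L_s = sin 56.00° × sin 328.2° = -0.43687, so δ = -25.904°.
cos h₀ = −tan ϕ · tan δ = −tan(-12.7°) × tan(-25.904°) = -0.1094, so h₀ = 1.6805 rad = 96.28°.
Daylight = 2h₀/(2π) × 23.70 h = (1.6805/π) × 23.70 = 12.68 h.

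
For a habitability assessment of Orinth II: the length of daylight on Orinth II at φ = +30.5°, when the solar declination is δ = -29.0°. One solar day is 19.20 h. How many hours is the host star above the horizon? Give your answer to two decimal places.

cos H₀ = −tan φ · tan δ = −tan(+30.5°) × tan(-29.000°) = 0.3265, so H₀ = 1.2382 rad = 70.94°.
Daylight = 2H₀/(2π) × 19.20 h = (1.2382/π) × 19.20 = 7.57 h.

7.57 h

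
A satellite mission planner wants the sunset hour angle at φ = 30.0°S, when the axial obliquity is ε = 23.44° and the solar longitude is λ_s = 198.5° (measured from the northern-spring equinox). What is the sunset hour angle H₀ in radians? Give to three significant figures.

Solar declination: sin δ = sin ε · sin λ_s = sin 23.44° × sin 198.5° = -0.12622, so δ = -7.251°.
cos H₀ = −tan φ · tan δ = −tan(-30.0°) × tan(-7.251°) = -0.0735, so H₀ = 1.6443 rad = 94.21°.

H₀ = 1.64 rad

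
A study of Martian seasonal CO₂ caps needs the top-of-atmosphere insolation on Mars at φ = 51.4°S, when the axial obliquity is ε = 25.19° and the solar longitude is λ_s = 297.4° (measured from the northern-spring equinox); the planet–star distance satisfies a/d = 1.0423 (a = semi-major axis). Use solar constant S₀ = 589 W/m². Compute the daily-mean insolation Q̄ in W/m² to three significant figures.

Q̄ ≈ 228 W/m²

Solar declination: sin δ = sin ε · sin λ_s = sin 25.19° × sin 297.4° = -0.37787, so δ = -22.202°.
cos H₀ = −tan(-51.4°) tan(-22.202°) = -0.5113, H₀ = 2.1074 rad.
Bracket: H₀ sin φ sin δ + cos φ cos δ sin H₀ = 2.1074×-0.78152×-0.37787 + 0.62388×0.92586×0.85943 = 0.622343 + 0.496429 = 1.118772.
Inverse-square distance factor (a/d)² = 1.0423² = 1.086389.
Q̄ = (S₀/π) × 1.086389 × [bracket] = (589/π) × 1.086389 × 1.118772 = 227.9 W/m².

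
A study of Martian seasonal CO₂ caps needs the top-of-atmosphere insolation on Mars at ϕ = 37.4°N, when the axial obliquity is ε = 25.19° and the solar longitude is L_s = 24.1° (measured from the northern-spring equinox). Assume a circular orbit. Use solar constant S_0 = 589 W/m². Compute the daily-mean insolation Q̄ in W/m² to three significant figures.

Q̄ ≈ 179 W/m²

Solar declination: sin δ = sin ε · sin L_s = sin 25.19° × sin 24.1° = 0.17379, so δ = +10.008°.
cos h₀ = −tan(+37.4°) tan(+10.008°) = -0.1349, h₀ = 1.7061 rad.
Bracket: h₀ sin ϕ sin δ + cos ϕ cos δ sin h₀ = 1.7061×0.60738×0.17379 + 0.79441×0.98478×0.99086 = 0.180090 + 0.775169 = 0.955259.
Q̄ = (S_0/π) × [bracket] = (589/π) × 0.955259 = 179.1 W/m².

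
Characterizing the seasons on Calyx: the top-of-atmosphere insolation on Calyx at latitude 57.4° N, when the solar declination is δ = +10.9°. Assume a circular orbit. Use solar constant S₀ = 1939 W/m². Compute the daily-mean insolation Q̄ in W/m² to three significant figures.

Q̄ ≈ 496 W/m²

cos H₀ = −tan(+57.4°) tan(+10.900°) = -0.3011, H₀ = 1.8767 rad.
Bracket: H₀ sin φ sin δ + cos φ cos δ sin H₀ = 1.8767×0.84245×0.18910 + 0.53877×0.98196×0.95359 = 0.298972 + 0.504497 = 0.803469.
Q̄ = (S₀/π) × [bracket] = (1939/π) × 0.803469 = 495.9 W/m².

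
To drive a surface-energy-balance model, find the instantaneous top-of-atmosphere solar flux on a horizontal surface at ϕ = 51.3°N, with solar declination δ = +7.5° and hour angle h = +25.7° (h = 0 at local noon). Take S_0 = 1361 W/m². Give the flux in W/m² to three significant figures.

cos θ_z = sin ϕ sin δ + cos ϕ cos δ cos h = 0.101867 + 0.558572 = 0.660439.
Flux = S_0 · cos θ_z = 1361 × 0.660439 = 898.9 W/m².

899 W/m²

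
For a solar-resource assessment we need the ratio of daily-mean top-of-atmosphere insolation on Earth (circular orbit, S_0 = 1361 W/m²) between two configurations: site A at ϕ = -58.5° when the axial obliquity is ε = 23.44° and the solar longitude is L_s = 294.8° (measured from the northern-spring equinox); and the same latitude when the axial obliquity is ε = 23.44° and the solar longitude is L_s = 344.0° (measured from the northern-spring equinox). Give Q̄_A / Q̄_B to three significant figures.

Q̄_A / Q̄_B ≈ 1.59

— Configuration A (ϕ=-58.5°):
Solar declination: sin δ = sin ε · sin L_s = sin 23.44° × sin 294.8° = -0.36110, so δ = -21.168°.
cos h₀ = −tan(-58.5°) tan(-21.168°) = -0.6319, h₀ = 2.2548 rad.
Bracket: h₀ sin ϕ sin δ + cos ϕ cos δ sin h₀ = 2.2548×-0.85264×-0.36110 + 0.52250×0.93253×0.77505 = 0.694227 + 0.377641 = 1.071868.
Q̄ = (S_0/π) × [bracket] = (1361/π) × 1.071868 = 464.35 W/m².
— Configuration B (ϕ=-58.5°):
Solar declination: sin δ = sin ε · sin L_s = sin 23.44° × sin 344.0° = -0.10965, so δ = -6.295°.
cos h₀ = −tan(-58.5°) tan(-6.295°) = -0.1800, h₀ = 1.7518 rad.
Bracket: h₀ sin ϕ sin δ + cos ϕ cos δ sin h₀ = 1.7518×-0.85264×-0.10965 + 0.52250×0.99397×0.98366 = 0.163779 + 0.510863 = 0.674642.
Q̄ = (S_0/π) × [bracket] = (1361/π) × 0.674642 = 292.27 W/m².
Ratio Q̄_A / Q̄_B = 464.35 / 292.27 = 1.589.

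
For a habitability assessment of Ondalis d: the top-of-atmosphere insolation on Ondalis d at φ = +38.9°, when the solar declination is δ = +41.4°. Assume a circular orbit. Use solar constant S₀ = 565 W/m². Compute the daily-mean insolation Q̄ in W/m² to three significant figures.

Q̄ ≈ 250 W/m²

cos H₀ = −tan(+38.9°) tan(+41.400°) = -0.7114, H₀ = 2.3623 rad.
Bracket: H₀ sin φ sin δ + cos φ cos δ sin H₀ = 2.3623×0.62796×0.66131 + 0.77824×0.75011×0.70281 = 0.981007 + 0.410276 = 1.391283.
Q̄ = (S₀/π) × [bracket] = (565/π) × 1.391283 = 250.2 W/m².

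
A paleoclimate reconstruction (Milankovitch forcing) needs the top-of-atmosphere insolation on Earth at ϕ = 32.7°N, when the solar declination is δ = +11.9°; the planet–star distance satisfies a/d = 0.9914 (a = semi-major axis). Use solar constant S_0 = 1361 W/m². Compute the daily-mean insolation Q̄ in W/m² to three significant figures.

cos h₀ = −tan(+32.7°) tan(+11.900°) = -0.1353, h₀ = 1.7065 rad.
Bracket: h₀ sin ϕ sin δ + cos ϕ cos δ sin h₀ = 1.7065×0.54024×0.20620 + 0.84151×0.97851×0.99081 = 0.190100 + 0.815859 = 1.005959.
Inverse-square distance factor (a/d)² = 0.9914² = 0.982874.
Q̄ = (S_0/π) × 0.982874 × [bracket] = (1361/π) × 0.982874 × 1.005959 = 428.3 W/m².

Q̄ ≈ 428 W/m²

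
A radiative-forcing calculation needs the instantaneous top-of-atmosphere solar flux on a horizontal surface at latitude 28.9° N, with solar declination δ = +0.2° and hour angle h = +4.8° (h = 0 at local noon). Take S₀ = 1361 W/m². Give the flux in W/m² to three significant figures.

1.19e+03 W/m²

cos θ_z = sin φ sin δ + cos φ cos δ cos h = 0.001687 + 0.872389 = 0.874076.
Flux = S₀ · cos θ_z = 1361 × 0.874076 = 1190 W/m².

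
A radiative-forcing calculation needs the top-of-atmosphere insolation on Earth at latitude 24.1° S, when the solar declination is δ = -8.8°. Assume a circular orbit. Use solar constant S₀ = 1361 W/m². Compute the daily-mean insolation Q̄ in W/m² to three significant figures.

cos H₀ = −tan(-24.1°) tan(-8.800°) = -0.0692, H₀ = 1.6401 rad.
Bracket: H₀ sin φ sin δ + cos φ cos δ sin H₀ = 1.6401×-0.40833×-0.15299 + 0.91283×0.98823×0.99760 = 0.102458 + 0.899921 = 1.002379.
Q̄ = (S₀/π) × [bracket] = (1361/π) × 1.002379 = 434.3 W/m².

Q̄ ≈ 434 W/m²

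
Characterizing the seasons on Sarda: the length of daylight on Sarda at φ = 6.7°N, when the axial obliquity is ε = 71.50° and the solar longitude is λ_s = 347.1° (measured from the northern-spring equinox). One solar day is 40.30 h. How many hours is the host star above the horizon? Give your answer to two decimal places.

19.82 h

Solar declination: sin δ = sin ε · sin λ_s = sin 71.50° × sin 347.1° = -0.21171, so δ = -12.223°.
cos H₀ = −tan φ · tan δ = −tan(+6.7°) × tan(-12.223°) = 0.0254, so H₀ = 1.5453 rad = 88.54°.
Daylight = 2H₀/(2π) × 40.30 h = (1.5453/π) × 40.30 = 19.82 h.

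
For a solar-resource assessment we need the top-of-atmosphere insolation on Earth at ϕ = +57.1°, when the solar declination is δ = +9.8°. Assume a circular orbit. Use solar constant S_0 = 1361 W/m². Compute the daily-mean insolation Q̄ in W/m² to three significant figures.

cos h₀ = −tan(+57.1°) tan(+9.800°) = -0.2670, h₀ = 1.8411 rad.
Bracket: h₀ sin ϕ sin δ + cos ϕ cos δ sin h₀ = 1.8411×0.83962×0.17021 + 0.54317×0.98541×0.96370 = 0.263115 + 0.515816 = 0.778931.
Q̄ = (S_0/π) × [bracket] = (1361/π) × 0.778931 = 337.4 W/m².

Q̄ ≈ 337 W/m²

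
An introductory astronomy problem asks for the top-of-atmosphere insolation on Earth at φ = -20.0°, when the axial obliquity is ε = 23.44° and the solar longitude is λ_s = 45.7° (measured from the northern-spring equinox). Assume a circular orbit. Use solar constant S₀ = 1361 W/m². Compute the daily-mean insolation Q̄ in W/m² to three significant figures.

Solar declination: sin δ = sin ε · sin λ_s = sin 23.44° × sin 45.7° = 0.28469, so δ = +16.541°.
cos H₀ = −tan(-20.0°) tan(+16.541°) = 0.1081, H₀ = 1.4625 rad.
Bracket: H₀ sin φ sin δ + cos φ cos δ sin H₀ = 1.4625×-0.34202×0.28469 + 0.93969×0.95862×0.99414 = -0.142403 + 0.895527 = 0.753124.
Q̄ = (S₀/π) × [bracket] = (1361/π) × 0.753124 = 326.3 W/m².

Q̄ ≈ 326 W/m²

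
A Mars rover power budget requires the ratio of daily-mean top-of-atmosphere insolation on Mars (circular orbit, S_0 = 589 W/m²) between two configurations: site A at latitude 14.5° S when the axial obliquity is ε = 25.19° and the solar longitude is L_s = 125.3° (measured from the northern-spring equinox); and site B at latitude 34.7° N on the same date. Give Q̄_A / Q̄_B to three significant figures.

— Configuration A (ϕ=-14.5°):
Solar declination: sin δ = sin ε · sin L_s = sin 25.19° × sin 125.3° = 0.34737, so δ = +20.326°.
cos h₀ = −tan(-14.5°) tan(+20.326°) = 0.0958, h₀ = 1.4748 rad.
Bracket: h₀ sin ϕ sin δ + cos ϕ cos δ sin h₀ = 1.4748×-0.25038×0.34737 + 0.96815×0.93773×0.99540 = -0.128270 + 0.903687 = 0.775417.
Q̄ = (S_0/π) × [bracket] = (589/π) × 0.775417 = 145.38 W/m².
— Configuration B (ϕ=+34.7°):
cos h₀ = −tan(+34.7°) tan(+20.326°) = -0.2565, h₀ = 1.8302 rad.
Bracket: h₀ sin ϕ sin δ + cos ϕ cos δ sin h₀ = 1.8302×0.56928×0.34737 + 0.82214×0.93773×0.96654 = 0.361924 + 0.745150 = 1.107074.
Q̄ = (S_0/π) × [bracket] = (589/π) × 1.107074 = 207.56 W/m².
Ratio Q̄_A / Q̄_B = 145.38 / 207.56 = 0.7004.

Q̄_A / Q̄_B ≈ 0.700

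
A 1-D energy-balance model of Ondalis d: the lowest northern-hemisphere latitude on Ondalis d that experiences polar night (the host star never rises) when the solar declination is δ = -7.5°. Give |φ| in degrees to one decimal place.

Polar night requires cos H₀ = −tan φ tan δ ≥ 1, i.e. tan φ tan δ ≤ −1.
The boundary is |tan φ| · |tan δ| = 1, so |φ| = 90° − |δ| = 90° − 7.5° = 82.5° in the northern hemisphere.

|φ| = 82.5°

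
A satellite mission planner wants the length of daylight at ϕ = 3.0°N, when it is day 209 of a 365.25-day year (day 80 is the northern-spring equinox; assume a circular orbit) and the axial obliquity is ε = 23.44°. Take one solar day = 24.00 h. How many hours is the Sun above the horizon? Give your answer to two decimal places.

Solar longitude: L_s = 360° × (209 − 80)/365.25 = 127.146°.
sin δ = sin 23.44° × sin 127.146° = 0.31708, so δ = +18.486°.
cos h₀ = −tan ϕ · tan δ = −tan(+3.0°) × tan(+18.486°) = -0.0175, so h₀ = 1.5883 rad = 91.00°.
Daylight = 2h₀/(2π) × 24.00 h = (1.5883/π) × 24.00 = 12.13 h.

12.13 h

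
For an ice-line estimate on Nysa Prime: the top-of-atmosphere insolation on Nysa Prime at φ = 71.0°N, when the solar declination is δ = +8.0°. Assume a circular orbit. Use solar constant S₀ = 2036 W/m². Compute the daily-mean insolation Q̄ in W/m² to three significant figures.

Q̄ ≈ 361 W/m²

cos H₀ = −tan(+71.0°) tan(+8.000°) = -0.4082, H₀ = 1.9912 rad.
Bracket: H₀ sin φ sin δ + cos φ cos δ sin H₀ = 1.9912×0.94552×0.13917 + 0.32557×0.99027×0.91291 = 0.262018 + 0.294324 = 0.556342.
Q̄ = (S₀/π) × [bracket] = (2036/π) × 0.556342 = 360.6 W/m².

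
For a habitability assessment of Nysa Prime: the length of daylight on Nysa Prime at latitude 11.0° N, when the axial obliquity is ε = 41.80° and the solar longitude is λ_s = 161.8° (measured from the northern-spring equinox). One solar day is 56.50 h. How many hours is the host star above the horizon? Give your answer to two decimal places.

28.99 h

Solar declination: sin δ = sin ε · sin λ_s = sin 41.80° × sin 161.8° = 0.20818, so δ = +12.016°.
cos H₀ = −tan φ · tan δ = −tan(+11.0°) × tan(+12.016°) = -0.0414, so H₀ = 1.6122 rad = 92.37°.
Daylight = 2H₀/(2π) × 56.50 h = (1.6122/π) × 56.50 = 28.99 h.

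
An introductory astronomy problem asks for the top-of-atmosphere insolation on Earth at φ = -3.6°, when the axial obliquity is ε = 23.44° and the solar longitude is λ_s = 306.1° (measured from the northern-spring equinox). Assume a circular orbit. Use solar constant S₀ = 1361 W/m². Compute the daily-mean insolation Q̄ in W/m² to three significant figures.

Solar declination: sin δ = sin ε · sin λ_s = sin 23.44° × sin 306.1° = -0.32141, so δ = -18.748°.
cos H₀ = −tan(-3.6°) tan(-18.748°) = -0.0214, H₀ = 1.5922 rad.
Bracket: H₀ sin φ sin δ + cos φ cos δ sin H₀ = 1.5922×-0.06279×-0.32141 + 0.99803×0.94694×0.99977 = 0.032133 + 0.944857 = 0.976990.
Q̄ = (S₀/π) × [bracket] = (1361/π) × 0.976990 = 423.3 W/m².

Q̄ ≈ 423 W/m²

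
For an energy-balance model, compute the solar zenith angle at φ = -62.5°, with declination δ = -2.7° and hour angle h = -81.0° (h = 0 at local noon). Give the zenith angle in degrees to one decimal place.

cos θ_z = sin φ sin δ + cos φ cos δ cos h = 0.041784 + 0.072153 = 0.113937.
θ_z = arccos(0.113937) = 83.5°.

θ_z = 83.5°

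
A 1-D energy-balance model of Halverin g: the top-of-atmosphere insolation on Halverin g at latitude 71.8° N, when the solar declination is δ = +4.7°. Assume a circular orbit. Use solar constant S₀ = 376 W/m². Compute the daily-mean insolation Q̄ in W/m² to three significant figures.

Q̄ ≈ 53.1 W/m²

cos H₀ = −tan(+71.8°) tan(+4.700°) = -0.2501, H₀ = 1.8235 rad.
Bracket: H₀ sin φ sin δ + cos φ cos δ sin H₀ = 1.8235×0.94997×0.08194 + 0.31233×0.99664×0.96823 = 0.141942 + 0.301391 = 0.443333.
Q̄ = (S₀/π) × [bracket] = (376/π) × 0.443333 = 53.06 W/m².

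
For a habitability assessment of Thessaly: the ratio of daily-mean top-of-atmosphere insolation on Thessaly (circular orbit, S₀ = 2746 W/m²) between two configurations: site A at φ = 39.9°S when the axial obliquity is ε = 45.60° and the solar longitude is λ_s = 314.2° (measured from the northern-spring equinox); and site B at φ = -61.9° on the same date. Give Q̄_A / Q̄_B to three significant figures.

— Configuration A (φ=-39.9°):
Solar declination: sin δ = sin ε · sin λ_s = sin 45.60° × sin 314.2° = -0.51221, so δ = -30.811°.
cos H₀ = −tan(-39.9°) tan(-30.811°) = -0.4987, H₀ = 2.0928 rad.
Bracket: H₀ sin φ sin δ + cos φ cos δ sin H₀ = 2.0928×-0.64145×-0.51221 + 0.76717×0.85886×0.86680 = 0.687604 + 0.571127 = 1.258731.
Q̄ = (S₀/π) × [bracket] = (2746/π) × 1.258731 = 1100.2 W/m².
— Configuration B (φ=-61.9°):
cos H₀ = −tan(-61.9°) tan(-30.811°) = -1.1169 ≤ −1 ⇒ polar day, H₀ = π.
Bracket: H₀ sin φ sin δ + cos φ cos δ sin H₀ = 3.1416×-0.88213×-0.51221 + 0.47101×0.85886×0.00000 = 1.419487 + 0.000000 = 1.419487.
Q̄ = (S₀/π) × [bracket] = (2746/π) × 1.419487 = 1240.7 W/m².
Ratio Q̄_A / Q̄_B = 1100.2 / 1240.7 = 0.8868.

Q̄_A / Q̄_B ≈ 0.887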